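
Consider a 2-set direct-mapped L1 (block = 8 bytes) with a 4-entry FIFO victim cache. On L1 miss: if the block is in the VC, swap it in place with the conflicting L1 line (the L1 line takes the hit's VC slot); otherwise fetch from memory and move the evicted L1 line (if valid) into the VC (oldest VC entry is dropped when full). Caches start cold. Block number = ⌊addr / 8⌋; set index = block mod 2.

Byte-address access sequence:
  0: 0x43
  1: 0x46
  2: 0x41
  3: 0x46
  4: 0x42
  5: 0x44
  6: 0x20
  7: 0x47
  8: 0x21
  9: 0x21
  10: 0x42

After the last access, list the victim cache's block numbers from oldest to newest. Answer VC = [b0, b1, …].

VC = [4]

0: 0x43 (blk 8, set 0) → MISS  vc=[]
1: 0x46 (blk 8, set 0) → L1-HIT  vc=[]
2: 0x41 (blk 8, set 0) → L1-HIT  vc=[]
3: 0x46 (blk 8, set 0) → L1-HIT  vc=[]
4: 0x42 (blk 8, set 0) → L1-HIT  vc=[]
5: 0x44 (blk 8, set 0) → L1-HIT  vc=[]
6: 0x20 (blk 4, set 0) → MISS  vc=[8]
7: 0x47 (blk 8, set 0) → VC-HIT  vc=[4]
8: 0x21 (blk 4, set 0) → VC-HIT  vc=[8]
9: 0x21 (blk 4, set 0) → L1-HIT  vc=[8]
10: 0x42 (blk 8, set 0) → VC-HIT  vc=[4]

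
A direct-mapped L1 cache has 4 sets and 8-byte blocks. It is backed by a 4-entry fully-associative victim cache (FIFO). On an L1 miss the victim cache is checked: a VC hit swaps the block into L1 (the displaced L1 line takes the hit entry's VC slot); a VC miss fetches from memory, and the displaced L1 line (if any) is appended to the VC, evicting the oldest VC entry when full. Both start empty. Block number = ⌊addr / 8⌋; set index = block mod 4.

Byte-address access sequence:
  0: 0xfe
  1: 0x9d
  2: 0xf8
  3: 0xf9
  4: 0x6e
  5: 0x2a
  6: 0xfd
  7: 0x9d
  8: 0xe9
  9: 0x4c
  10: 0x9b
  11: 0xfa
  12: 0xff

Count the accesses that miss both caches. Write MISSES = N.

MISSES = 6

0: 0xfe (blk 31, set 3) → MISS  vc=[]
1: 0x9d (blk 19, set 3) → MISS  vc=[31]
2: 0xf8 (blk 31, set 3) → VC-HIT  vc=[19]
3: 0xf9 (blk 31, set 3) → L1-HIT  vc=[19]
4: 0x6e (blk 13, set 1) → MISS  vc=[19]
5: 0x2a (blk 5, set 1) → MISS  vc=[19, 13]
6: 0xfd (blk 31, set 3) → L1-HIT  vc=[19, 13]
7: 0x9d (blk 19, set 3) → VC-HIT  vc=[31, 13]
8: 0xe9 (blk 29, set 1) → MISS  vc=[31, 13, 5]
9: 0x4c (blk 9, set 1) → MISS  vc=[31, 13, 5, 29]
10: 0x9b (blk 19, set 3) → L1-HIT  vc=[31, 13, 5, 29]
11: 0xfa (blk 31, set 3) → VC-HIT  vc=[19, 13, 5, 29]
12: 0xff (blk 31, set 3) → L1-HIT  vc=[19, 13, 5, 29]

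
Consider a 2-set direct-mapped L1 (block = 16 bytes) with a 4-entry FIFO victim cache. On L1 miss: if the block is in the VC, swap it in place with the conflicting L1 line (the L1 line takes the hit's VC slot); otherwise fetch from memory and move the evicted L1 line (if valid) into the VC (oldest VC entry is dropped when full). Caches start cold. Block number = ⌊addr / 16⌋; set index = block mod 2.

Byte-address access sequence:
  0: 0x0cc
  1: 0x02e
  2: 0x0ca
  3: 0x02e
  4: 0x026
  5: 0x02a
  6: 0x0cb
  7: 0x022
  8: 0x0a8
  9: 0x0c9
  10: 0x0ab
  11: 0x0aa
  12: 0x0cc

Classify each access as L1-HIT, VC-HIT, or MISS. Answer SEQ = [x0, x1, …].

  [0] addr=0xcc blk=12 s=0: MISS | VC []
  [1] addr=0x2e blk=2 s=0: MISS | VC [12]
  [2] addr=0xca blk=12 s=0: VC-HIT | VC [2]
  [3] addr=0x2e blk=2 s=0: VC-HIT | VC [12]
  [4] addr=0x26 blk=2 s=0: L1-HIT | VC [12]
  [5] addr=0x2a blk=2 s=0: L1-HIT | VC [12]
  [6] addr=0xcb blk=12 s=0: VC-HIT | VC [2]
  [7] addr=0x22 blk=2 s=0: VC-HIT | VC [12]
  [8] addr=0xa8 blk=10 s=0: MISS | VC [12, 2]
  [9] addr=0xc9 blk=12 s=0: VC-HIT | VC [10, 2]
  [10] addr=0xab blk=10 s=0: VC-HIT | VC [12, 2]
  [11] addr=0xaa blk=10 s=0: L1-HIT | VC [12, 2]
  [12] addr=0xcc blk=12 s=0: VC-HIT | VC [10, 2]

SEQ = [MISS, MISS, VC-HIT, VC-HIT, L1-HIT, L1-HIT, VC-HIT, VC-HIT, MISS, VC-HIT, VC-HIT, L1-HIT, VC-HIT]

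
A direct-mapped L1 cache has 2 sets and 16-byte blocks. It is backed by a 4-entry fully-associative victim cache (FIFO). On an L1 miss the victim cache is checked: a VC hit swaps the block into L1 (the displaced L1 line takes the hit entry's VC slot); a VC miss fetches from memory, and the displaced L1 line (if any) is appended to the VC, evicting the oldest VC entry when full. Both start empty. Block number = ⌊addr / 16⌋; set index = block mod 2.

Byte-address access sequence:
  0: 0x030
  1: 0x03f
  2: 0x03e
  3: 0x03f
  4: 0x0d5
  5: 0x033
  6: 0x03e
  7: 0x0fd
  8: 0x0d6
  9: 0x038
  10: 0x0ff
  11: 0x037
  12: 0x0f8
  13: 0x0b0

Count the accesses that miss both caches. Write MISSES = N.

  [0] addr=0x30 blk=3 s=1: MISS | VC []
  [1] addr=0x3f blk=3 s=1: L1-HIT | VC []
  [2] addr=0x3e blk=3 s=1: L1-HIT | VC []
  [3] addr=0x3f blk=3 s=1: L1-HIT | VC []
  [4] addr=0xd5 blk=13 s=1: MISS | VC [3]
  [5] addr=0x33 blk=3 s=1: VC-HIT | VC [13]
  [6] addr=0x3e blk=3 s=1: L1-HIT | VC [13]
  [7] addr=0xfd blk=15 s=1: MISS | VC [13, 3]
  [8] addr=0xd6 blk=13 s=1: VC-HIT | VC [15, 3]
  [9] addr=0x38 blk=3 s=1: VC-HIT | VC [15, 13]
  [10] addr=0xff blk=15 s=1: VC-HIT | VC [3, 13]
  [11] addr=0x37 blk=3 s=1: VC-HIT | VC [15, 13]
  [12] addr=0xf8 blk=15 s=1: VC-HIT | VC [3, 13]
  [13] addr=0xb0 blk=11 s=1: MISS | VC [3, 13, 15]

MISSES = 4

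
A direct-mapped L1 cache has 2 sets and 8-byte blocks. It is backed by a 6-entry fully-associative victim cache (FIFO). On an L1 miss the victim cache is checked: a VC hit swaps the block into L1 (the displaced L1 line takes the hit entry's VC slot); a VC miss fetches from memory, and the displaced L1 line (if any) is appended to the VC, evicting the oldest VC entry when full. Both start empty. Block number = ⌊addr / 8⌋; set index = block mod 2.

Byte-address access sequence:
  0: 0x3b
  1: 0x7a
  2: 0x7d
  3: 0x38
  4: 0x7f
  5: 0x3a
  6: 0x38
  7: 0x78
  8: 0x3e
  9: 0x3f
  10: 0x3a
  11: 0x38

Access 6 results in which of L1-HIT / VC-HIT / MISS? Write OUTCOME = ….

#0 0x3b→b7/s1 MISS; vc=[]
#1 0x7a→b15/s1 MISS; vc=[7]
#2 0x7d→b15/s1 L1-HIT; vc=[7]
#3 0x38→b7/s1 VC-HIT; vc=[15]
#4 0x7f→b15/s1 VC-HIT; vc=[7]
#5 0x3a→b7/s1 VC-HIT; vc=[15]
#6 0x38→b7/s1 L1-HIT; vc=[15]
#7 0x78→b15/s1 VC-HIT; vc=[7]
#8 0x3e→b7/s1 VC-HIT; vc=[15]
#9 0x3f→b7/s1 L1-HIT; vc=[15]
#10 0x3a→b7/s1 L1-HIT; vc=[15]
#11 0x38→b7/s1 L1-HIT; vc=[15]

OUTCOME = L1-HIT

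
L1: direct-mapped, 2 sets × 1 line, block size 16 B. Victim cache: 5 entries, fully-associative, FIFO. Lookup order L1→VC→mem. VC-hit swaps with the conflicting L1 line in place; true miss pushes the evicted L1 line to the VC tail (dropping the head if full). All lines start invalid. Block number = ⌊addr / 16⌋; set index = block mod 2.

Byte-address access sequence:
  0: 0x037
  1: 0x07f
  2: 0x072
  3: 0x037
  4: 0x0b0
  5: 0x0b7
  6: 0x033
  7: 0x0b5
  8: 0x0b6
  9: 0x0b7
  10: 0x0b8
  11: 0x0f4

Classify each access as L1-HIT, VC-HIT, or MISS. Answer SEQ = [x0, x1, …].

SEQ = [MISS, MISS, L1-HIT, VC-HIT, MISS, L1-HIT, VC-HIT, VC-HIT, L1-HIT, L1-HIT, L1-HIT, MISS]

#0 0x37→b3/s1 MISS; vc=[]
#1 0x7f→b7/s1 MISS; vc=[3]
#2 0x72→b7/s1 L1-HIT; vc=[3]
#3 0x37→b3/s1 VC-HIT; vc=[7]
#4 0xb0→b11/s1 MISS; vc=[7,3]
#5 0xb7→b11/s1 L1-HIT; vc=[7,3]
#6 0x33→b3/s1 VC-HIT; vc=[7,11]
#7 0xb5→b11/s1 VC-HIT; vc=[7,3]
#8 0xb6→b11/s1 L1-HIT; vc=[7,3]
#9 0xb7→b11/s1 L1-HIT; vc=[7,3]
#10 0xb8→b11/s1 L1-HIT; vc=[7,3]
#11 0xf4→b15/s1 MISS; vc=[7,3,11]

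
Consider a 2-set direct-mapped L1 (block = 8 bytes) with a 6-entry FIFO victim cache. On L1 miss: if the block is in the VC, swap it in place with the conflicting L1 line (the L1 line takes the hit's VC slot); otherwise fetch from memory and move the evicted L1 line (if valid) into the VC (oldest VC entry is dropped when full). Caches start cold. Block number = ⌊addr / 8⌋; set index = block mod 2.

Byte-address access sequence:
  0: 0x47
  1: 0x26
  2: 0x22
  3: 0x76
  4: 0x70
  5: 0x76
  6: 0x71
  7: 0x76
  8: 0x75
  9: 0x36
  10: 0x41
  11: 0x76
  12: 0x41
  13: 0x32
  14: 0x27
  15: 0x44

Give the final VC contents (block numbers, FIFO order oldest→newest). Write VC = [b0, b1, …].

VC = [4, 6, 14]

0: 0x47 (blk 8, set 0) → MISS  vc=[]
1: 0x26 (blk 4, set 0) → MISS  vc=[8]
2: 0x22 (blk 4, set 0) → L1-HIT  vc=[8]
3: 0x76 (blk 14, set 0) → MISS  vc=[8, 4]
4: 0x70 (blk 14, set 0) → L1-HIT  vc=[8, 4]
5: 0x76 (blk 14, set 0) → L1-HIT  vc=[8, 4]
6: 0x71 (blk 14, set 0) → L1-HIT  vc=[8, 4]
7: 0x76 (blk 14, set 0) → L1-HIT  vc=[8, 4]
8: 0x75 (blk 14, set 0) → L1-HIT  vc=[8, 4]
9: 0x36 (blk 6, set 0) → MISS  vc=[8, 4, 14]
10: 0x41 (blk 8, set 0) → VC-HIT  vc=[6, 4, 14]
11: 0x76 (blk 14, set 0) → VC-HIT  vc=[6, 4, 8]
12: 0x41 (blk 8, set 0) → VC-HIT  vc=[6, 4, 14]
13: 0x32 (blk 6, set 0) → VC-HIT  vc=[8, 4, 14]
14: 0x27 (blk 4, set 0) → VC-HIT  vc=[8, 6, 14]
15: 0x44 (blk 8, set 0) → VC-HIT  vc=[4, 6, 14]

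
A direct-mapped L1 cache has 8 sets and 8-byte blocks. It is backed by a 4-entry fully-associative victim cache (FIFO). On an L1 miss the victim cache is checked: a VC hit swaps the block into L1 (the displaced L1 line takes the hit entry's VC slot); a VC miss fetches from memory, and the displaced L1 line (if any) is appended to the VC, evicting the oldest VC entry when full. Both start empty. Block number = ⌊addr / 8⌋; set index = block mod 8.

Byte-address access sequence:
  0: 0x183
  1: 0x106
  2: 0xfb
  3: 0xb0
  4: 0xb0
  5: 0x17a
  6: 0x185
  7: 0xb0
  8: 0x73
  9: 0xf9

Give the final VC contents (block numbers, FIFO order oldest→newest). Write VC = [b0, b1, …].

VC = [32, 47, 22]

0: 0x183 (blk 48, set 0) → MISS  vc=[]
1: 0x106 (blk 32, set 0) → MISS  vc=[48]
2: 0xfb (blk 31, set 7) → MISS  vc=[48]
3: 0xb0 (blk 22, set 6) → MISS  vc=[48]
4: 0xb0 (blk 22, set 6) → L1-HIT  vc=[48]
5: 0x17a (blk 47, set 7) → MISS  vc=[48, 31]
6: 0x185 (blk 48, set 0) → VC-HIT  vc=[32, 31]
7: 0xb0 (blk 22, set 6) → L1-HIT  vc=[32, 31]
8: 0x73 (blk 14, set 6) → MISS  vc=[32, 31, 22]
9: 0xf9 (blk 31, set 7) → VC-HIT  vc=[32, 47, 22]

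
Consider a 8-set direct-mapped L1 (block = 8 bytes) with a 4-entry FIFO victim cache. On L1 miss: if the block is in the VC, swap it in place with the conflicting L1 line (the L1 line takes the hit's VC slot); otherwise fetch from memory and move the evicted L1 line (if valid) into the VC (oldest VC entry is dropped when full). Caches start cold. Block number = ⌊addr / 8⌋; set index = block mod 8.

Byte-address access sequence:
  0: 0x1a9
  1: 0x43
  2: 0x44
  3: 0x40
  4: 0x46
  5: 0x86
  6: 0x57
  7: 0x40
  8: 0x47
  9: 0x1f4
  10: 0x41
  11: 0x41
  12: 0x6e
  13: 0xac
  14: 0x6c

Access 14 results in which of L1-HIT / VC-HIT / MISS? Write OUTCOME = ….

OUTCOME = VC-HIT

0: 0x1a9 (blk 53, set 5) → MISS  vc=[]
1: 0x43 (blk 8, set 0) → MISS  vc=[]
2: 0x44 (blk 8, set 0) → L1-HIT  vc=[]
3: 0x40 (blk 8, set 0) → L1-HIT  vc=[]
4: 0x46 (blk 8, set 0) → L1-HIT  vc=[]
5: 0x86 (blk 16, set 0) → MISS  vc=[8]
6: 0x57 (blk 10, set 2) → MISS  vc=[8]
7: 0x40 (blk 8, set 0) → VC-HIT  vc=[16]
8: 0x47 (blk 8, set 0) → L1-HIT  vc=[16]
9: 0x1f4 (blk 62, set 6) → MISS  vc=[16]
10: 0x41 (blk 8, set 0) → L1-HIT  vc=[16]
11: 0x41 (blk 8, set 0) → L1-HIT  vc=[16]
12: 0x6e (blk 13, set 5) → MISS  vc=[16, 53]
13: 0xac (blk 21, set 5) → MISS  vc=[16, 53, 13]
14: 0x6c (blk 13, set 5) → VC-HIT  vc=[16, 53, 21]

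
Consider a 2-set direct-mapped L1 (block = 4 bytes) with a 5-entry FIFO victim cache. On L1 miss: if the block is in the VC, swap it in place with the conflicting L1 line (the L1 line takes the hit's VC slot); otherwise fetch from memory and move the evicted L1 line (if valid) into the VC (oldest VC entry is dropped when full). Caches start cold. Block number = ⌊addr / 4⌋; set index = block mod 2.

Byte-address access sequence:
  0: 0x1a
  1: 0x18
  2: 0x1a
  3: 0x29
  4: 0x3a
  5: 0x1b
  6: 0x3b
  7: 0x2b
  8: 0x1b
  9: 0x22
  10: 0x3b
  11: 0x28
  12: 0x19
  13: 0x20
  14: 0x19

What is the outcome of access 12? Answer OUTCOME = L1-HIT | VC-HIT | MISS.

  [0] addr=0x1a blk=6 s=0: MISS | VC []
  [1] addr=0x18 blk=6 s=0: L1-HIT | VC []
  [2] addr=0x1a blk=6 s=0: L1-HIT | VC []
  [3] addr=0x29 blk=10 s=0: MISS | VC [6]
  [4] addr=0x3a blk=14 s=0: MISS | VC [6, 10]
  [5] addr=0x1b blk=6 s=0: VC-HIT | VC [14, 10]
  [6] addr=0x3b blk=14 s=0: VC-HIT | VC [6, 10]
  [7] addr=0x2b blk=10 s=0: VC-HIT | VC [6, 14]
  [8] addr=0x1b blk=6 s=0: VC-HIT | VC [10, 14]
  [9] addr=0x22 blk=8 s=0: MISS | VC [10, 14, 6]
  [10] addr=0x3b blk=14 s=0: VC-HIT | VC [10, 8, 6]
  [11] addr=0x28 blk=10 s=0: VC-HIT | VC [14, 8, 6]
  [12] addr=0x19 blk=6 s=0: VC-HIT | VC [14, 8, 10]
  [13] addr=0x20 blk=8 s=0: VC-HIT | VC [14, 6, 10]
  [14] addr=0x19 blk=6 s=0: VC-HIT | VC [14, 8, 10]

OUTCOME = VC-HIT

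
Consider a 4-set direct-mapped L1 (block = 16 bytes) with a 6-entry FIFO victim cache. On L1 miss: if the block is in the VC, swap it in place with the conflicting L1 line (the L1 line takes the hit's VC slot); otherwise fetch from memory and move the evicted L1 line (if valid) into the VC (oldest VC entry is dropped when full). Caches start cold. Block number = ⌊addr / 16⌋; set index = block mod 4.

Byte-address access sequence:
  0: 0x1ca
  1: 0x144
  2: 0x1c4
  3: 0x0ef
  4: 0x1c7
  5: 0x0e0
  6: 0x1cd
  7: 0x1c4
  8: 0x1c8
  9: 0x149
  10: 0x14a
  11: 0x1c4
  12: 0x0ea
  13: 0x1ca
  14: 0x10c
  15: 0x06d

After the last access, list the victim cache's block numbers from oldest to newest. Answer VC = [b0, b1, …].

#0 0x1ca→b28/s0 MISS; vc=[]
#1 0x144→b20/s0 MISS; vc=[28]
#2 0x1c4→b28/s0 VC-HIT; vc=[20]
#3 0xef→b14/s2 MISS; vc=[20]
#4 0x1c7→b28/s0 L1-HIT; vc=[20]
#5 0xe0→b14/s2 L1-HIT; vc=[20]
#6 0x1cd→b28/s0 L1-HIT; vc=[20]
#7 0x1c4→b28/s0 L1-HIT; vc=[20]
#8 0x1c8→b28/s0 L1-HIT; vc=[20]
#9 0x149→b20/s0 VC-HIT; vc=[28]
#10 0x14a→b20/s0 L1-HIT; vc=[28]
#11 0x1c4→b28/s0 VC-HIT; vc=[20]
#12 0xea→b14/s2 L1-HIT; vc=[20]
#13 0x1ca→b28/s0 L1-HIT; vc=[20]
#14 0x10c→b16/s0 MISS; vc=[20,28]
#15 0x6d→b6/s2 MISS; vc=[20,28,14]

VC = [20, 28, 14]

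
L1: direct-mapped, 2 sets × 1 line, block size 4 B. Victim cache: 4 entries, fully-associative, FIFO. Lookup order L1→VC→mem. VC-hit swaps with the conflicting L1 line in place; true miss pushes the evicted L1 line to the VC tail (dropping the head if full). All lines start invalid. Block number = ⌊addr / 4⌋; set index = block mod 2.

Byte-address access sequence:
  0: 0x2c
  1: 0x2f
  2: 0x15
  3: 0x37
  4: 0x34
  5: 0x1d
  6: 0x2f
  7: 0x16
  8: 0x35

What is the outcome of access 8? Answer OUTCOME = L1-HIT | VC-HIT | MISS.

OUTCOME = VC-HIT

0: 0x2c (blk 11, set 1) → MISS  vc=[]
1: 0x2f (blk 11, set 1) → L1-HIT  vc=[]
2: 0x15 (blk 5, set 1) → MISS  vc=[11]
3: 0x37 (blk 13, set 1) → MISS  vc=[11, 5]
4: 0x34 (blk 13, set 1) → L1-HIT  vc=[11, 5]
5: 0x1d (blk 7, set 1) → MISS  vc=[11, 5, 13]
6: 0x2f (blk 11, set 1) → VC-HIT  vc=[7, 5, 13]
7: 0x16 (blk 5, set 1) → VC-HIT  vc=[7, 11, 13]
8: 0x35 (blk 13, set 1) → VC-HIT  vc=[7, 11, 5]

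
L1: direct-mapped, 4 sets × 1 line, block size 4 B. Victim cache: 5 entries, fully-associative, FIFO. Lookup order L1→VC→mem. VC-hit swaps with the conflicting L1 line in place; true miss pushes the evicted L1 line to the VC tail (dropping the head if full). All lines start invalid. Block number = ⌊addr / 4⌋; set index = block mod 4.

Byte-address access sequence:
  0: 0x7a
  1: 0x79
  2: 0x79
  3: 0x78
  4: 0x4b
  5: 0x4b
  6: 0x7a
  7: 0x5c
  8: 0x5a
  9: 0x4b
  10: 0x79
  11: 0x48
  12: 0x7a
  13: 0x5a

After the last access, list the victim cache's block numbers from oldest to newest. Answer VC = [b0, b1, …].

VC = [30, 18]

  [0] addr=0x7a blk=30 s=2: MISS | VC []
  [1] addr=0x79 blk=30 s=2: L1-HIT | VC []
  [2] addr=0x79 blk=30 s=2: L1-HIT | VC []
  [3] addr=0x78 blk=30 s=2: L1-HIT | VC []
  [4] addr=0x4b blk=18 s=2: MISS | VC [30]
  [5] addr=0x4b blk=18 s=2: L1-HIT | VC [30]
  [6] addr=0x7a blk=30 s=2: VC-HIT | VC [18]
  [7] addr=0x5c blk=23 s=3: MISS | VC [18]
  [8] addr=0x5a blk=22 s=2: MISS | VC [18, 30]
  [9] addr=0x4b blk=18 s=2: VC-HIT | VC [22, 30]
  [10] addr=0x79 blk=30 s=2: VC-HIT | VC [22, 18]
  [11] addr=0x48 blk=18 s=2: VC-HIT | VC [22, 30]
  [12] addr=0x7a blk=30 s=2: VC-HIT | VC [22, 18]
  [13] addr=0x5a blk=22 s=2: VC-HIT | VC [30, 18]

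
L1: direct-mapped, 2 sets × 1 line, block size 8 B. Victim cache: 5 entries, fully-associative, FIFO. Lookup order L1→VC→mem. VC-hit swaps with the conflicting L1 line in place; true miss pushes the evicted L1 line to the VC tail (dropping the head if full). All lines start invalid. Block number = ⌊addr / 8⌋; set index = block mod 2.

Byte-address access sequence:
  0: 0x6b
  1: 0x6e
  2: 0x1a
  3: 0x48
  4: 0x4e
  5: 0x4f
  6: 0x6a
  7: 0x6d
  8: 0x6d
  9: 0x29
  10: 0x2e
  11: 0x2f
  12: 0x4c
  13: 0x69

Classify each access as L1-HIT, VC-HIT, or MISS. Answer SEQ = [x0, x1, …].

SEQ = [MISS, L1-HIT, MISS, MISS, L1-HIT, L1-HIT, VC-HIT, L1-HIT, L1-HIT, MISS, L1-HIT, L1-HIT, VC-HIT, VC-HIT]

0: 0x6b (blk 13, set 1) → MISS  vc=[]
1: 0x6e (blk 13, set 1) → L1-HIT  vc=[]
2: 0x1a (blk 3, set 1) → MISS  vc=[13]
3: 0x48 (blk 9, set 1) → MISS  vc=[13, 3]
4: 0x4e (blk 9, set 1) → L1-HIT  vc=[13, 3]
5: 0x4f (blk 9, set 1) → L1-HIT  vc=[13, 3]
6: 0x6a (blk 13, set 1) → VC-HIT  vc=[9, 3]
7: 0x6d (blk 13, set 1) → L1-HIT  vc=[9, 3]
8: 0x6d (blk 13, set 1) → L1-HIT  vc=[9, 3]
9: 0x29 (blk 5, set 1) → MISS  vc=[9, 3, 13]
10: 0x2e (blk 5, set 1) → L1-HIT  vc=[9, 3, 13]
11: 0x2f (blk 5, set 1) → L1-HIT  vc=[9, 3, 13]
12: 0x4c (blk 9, set 1) → VC-HIT  vc=[5, 3, 13]
13: 0x69 (blk 13, set 1) → VC-HIT  vc=[5, 3, 9]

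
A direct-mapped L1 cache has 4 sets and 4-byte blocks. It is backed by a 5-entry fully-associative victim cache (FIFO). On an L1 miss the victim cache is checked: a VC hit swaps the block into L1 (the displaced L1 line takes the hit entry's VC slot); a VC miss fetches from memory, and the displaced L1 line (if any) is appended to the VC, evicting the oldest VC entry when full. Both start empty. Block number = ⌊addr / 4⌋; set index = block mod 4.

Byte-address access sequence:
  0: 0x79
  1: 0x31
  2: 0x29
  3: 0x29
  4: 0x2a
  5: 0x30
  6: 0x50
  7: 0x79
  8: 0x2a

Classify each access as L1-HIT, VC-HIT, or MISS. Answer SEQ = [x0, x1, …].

SEQ = [MISS, MISS, MISS, L1-HIT, L1-HIT, L1-HIT, MISS, VC-HIT, VC-HIT]

  [0] addr=0x79 blk=30 s=2: MISS | VC []
  [1] addr=0x31 blk=12 s=0: MISS | VC []
  [2] addr=0x29 blk=10 s=2: MISS | VC [30]
  [3] addr=0x29 blk=10 s=2: L1-HIT | VC [30]
  [4] addr=0x2a blk=10 s=2: L1-HIT | VC [30]
  [5] addr=0x30 blk=12 s=0: L1-HIT | VC [30]
  [6] addr=0x50 blk=20 s=0: MISS | VC [30, 12]
  [7] addr=0x79 blk=30 s=2: VC-HIT | VC [10, 12]
  [8] addr=0x2a blk=10 s=2: VC-HIT | VC [30, 12]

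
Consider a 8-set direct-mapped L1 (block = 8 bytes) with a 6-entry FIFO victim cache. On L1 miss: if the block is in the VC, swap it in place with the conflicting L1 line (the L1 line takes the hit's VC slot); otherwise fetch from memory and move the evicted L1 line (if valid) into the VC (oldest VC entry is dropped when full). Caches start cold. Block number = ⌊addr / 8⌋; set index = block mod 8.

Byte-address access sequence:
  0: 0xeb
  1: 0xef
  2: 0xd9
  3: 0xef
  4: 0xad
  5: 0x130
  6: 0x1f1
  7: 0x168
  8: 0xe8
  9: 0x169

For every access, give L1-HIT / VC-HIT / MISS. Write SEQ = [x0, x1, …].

SEQ = [MISS, L1-HIT, MISS, L1-HIT, MISS, MISS, MISS, MISS, VC-HIT, VC-HIT]

  [0] addr=0xeb blk=29 s=5: MISS | VC []
  [1] addr=0xef blk=29 s=5: L1-HIT | VC []
  [2] addr=0xd9 blk=27 s=3: MISS | VC []
  [3] addr=0xef blk=29 s=5: L1-HIT | VC []
  [4] addr=0xad blk=21 s=5: MISS | VC [29]
  [5] addr=0x130 blk=38 s=6: MISS | VC [29]
  [6] addr=0x1f1 blk=62 s=6: MISS | VC [29, 38]
  [7] addr=0x168 blk=45 s=5: MISS | VC [29, 38, 21]
  [8] addr=0xe8 blk=29 s=5: VC-HIT | VC [45, 38, 21]
  [9] addr=0x169 blk=45 s=5: VC-HIT | VC [29, 38, 21]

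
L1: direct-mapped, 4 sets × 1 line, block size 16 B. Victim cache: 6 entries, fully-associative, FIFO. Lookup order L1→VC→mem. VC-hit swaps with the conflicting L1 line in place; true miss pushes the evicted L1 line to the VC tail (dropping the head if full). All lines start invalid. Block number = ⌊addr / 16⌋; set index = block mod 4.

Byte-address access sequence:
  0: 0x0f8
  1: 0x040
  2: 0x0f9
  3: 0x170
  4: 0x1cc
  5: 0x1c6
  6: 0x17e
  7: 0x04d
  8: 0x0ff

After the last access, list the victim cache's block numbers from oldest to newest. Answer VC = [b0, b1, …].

VC = [23, 28]

0: 0xf8 (blk 15, set 3) → MISS  vc=[]
1: 0x40 (blk 4, set 0) → MISS  vc=[]
2: 0xf9 (blk 15, set 3) → L1-HIT  vc=[]
3: 0x170 (blk 23, set 3) → MISS  vc=[15]
4: 0x1cc (blk 28, set 0) → MISS  vc=[15, 4]
5: 0x1c6 (blk 28, set 0) → L1-HIT  vc=[15, 4]
6: 0x17e (blk 23, set 3) → L1-HIT  vc=[15, 4]
7: 0x4d (blk 4, set 0) → VC-HIT  vc=[15, 28]
8: 0xff (blk 15, set 3) → VC-HIT  vc=[23, 28]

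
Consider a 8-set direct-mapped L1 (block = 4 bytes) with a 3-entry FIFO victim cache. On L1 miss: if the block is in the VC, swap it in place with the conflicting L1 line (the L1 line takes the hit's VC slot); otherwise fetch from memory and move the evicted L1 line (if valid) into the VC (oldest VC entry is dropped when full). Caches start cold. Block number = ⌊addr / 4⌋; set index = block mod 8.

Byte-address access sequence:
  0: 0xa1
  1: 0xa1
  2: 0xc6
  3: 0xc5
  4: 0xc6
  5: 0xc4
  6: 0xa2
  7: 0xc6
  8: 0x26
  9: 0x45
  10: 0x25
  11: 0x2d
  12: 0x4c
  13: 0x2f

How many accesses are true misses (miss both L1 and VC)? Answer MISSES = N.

MISSES = 6

#0 0xa1→b40/s0 MISS; vc=[]
#1 0xa1→b40/s0 L1-HIT; vc=[]
#2 0xc6→b49/s1 MISS; vc=[]
#3 0xc5→b49/s1 L1-HIT; vc=[]
#4 0xc6→b49/s1 L1-HIT; vc=[]
#5 0xc4→b49/s1 L1-HIT; vc=[]
#6 0xa2→b40/s0 L1-HIT; vc=[]
#7 0xc6→b49/s1 L1-HIT; vc=[]
#8 0x26→b9/s1 MISS; vc=[49]
#9 0x45→b17/s1 MISS; vc=[49,9]
#10 0x25→b9/s1 VC-HIT; vc=[49,17]
#11 0x2d→b11/s3 MISS; vc=[49,17]
#12 0x4c→b19/s3 MISS; vc=[49,17,11]
#13 0x2f→b11/s3 VC-HIT; vc=[49,17,19]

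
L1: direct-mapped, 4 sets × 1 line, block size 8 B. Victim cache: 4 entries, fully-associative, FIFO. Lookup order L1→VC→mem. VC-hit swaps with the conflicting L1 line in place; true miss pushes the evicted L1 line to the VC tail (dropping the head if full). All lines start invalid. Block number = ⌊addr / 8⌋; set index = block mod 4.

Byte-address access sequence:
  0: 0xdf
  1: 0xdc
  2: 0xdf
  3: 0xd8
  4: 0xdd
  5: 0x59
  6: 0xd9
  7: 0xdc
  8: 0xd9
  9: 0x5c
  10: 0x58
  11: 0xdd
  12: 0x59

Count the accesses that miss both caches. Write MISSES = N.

MISSES = 2

#0 0xdf→b27/s3 MISS; vc=[]
#1 0xdc→b27/s3 L1-HIT; vc=[]
#2 0xdf→b27/s3 L1-HIT; vc=[]
#3 0xd8→b27/s3 L1-HIT; vc=[]
#4 0xdd→b27/s3 L1-HIT; vc=[]
#5 0x59→b11/s3 MISS; vc=[27]
#6 0xd9→b27/s3 VC-HIT; vc=[11]
#7 0xdc→b27/s3 L1-HIT; vc=[11]
#8 0xd9→b27/s3 L1-HIT; vc=[11]
#9 0x5c→b11/s3 VC-HIT; vc=[27]
#10 0x58→b11/s3 L1-HIT; vc=[27]
#11 0xdd→b27/s3 VC-HIT; vc=[11]
#12 0x59→b11/s3 VC-HIT; vc=[27]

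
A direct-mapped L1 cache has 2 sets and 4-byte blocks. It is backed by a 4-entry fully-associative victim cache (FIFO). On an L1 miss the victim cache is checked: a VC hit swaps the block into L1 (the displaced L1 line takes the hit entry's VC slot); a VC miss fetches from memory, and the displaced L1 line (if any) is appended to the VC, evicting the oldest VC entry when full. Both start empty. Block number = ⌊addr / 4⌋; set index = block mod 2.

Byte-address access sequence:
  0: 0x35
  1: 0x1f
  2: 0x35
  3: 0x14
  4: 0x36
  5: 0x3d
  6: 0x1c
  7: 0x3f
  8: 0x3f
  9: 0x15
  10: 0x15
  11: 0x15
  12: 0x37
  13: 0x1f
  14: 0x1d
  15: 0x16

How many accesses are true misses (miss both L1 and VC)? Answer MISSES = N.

0: 0x35 (blk 13, set 1) → MISS  vc=[]
1: 0x1f (blk 7, set 1) → MISS  vc=[13]
2: 0x35 (blk 13, set 1) → VC-HIT  vc=[7]
3: 0x14 (blk 5, set 1) → MISS  vc=[7, 13]
4: 0x36 (blk 13, set 1) → VC-HIT  vc=[7, 5]
5: 0x3d (blk 15, set 1) → MISS  vc=[7, 5, 13]
6: 0x1c (blk 7, set 1) → VC-HIT  vc=[15, 5, 13]
7: 0x3f (blk 15, set 1) → VC-HIT  vc=[7, 5, 13]
8: 0x3f (blk 15, set 1) → L1-HIT  vc=[7, 5, 13]
9: 0x15 (blk 5, set 1) → VC-HIT  vc=[7, 15, 13]
10: 0x15 (blk 5, set 1) → L1-HIT  vc=[7, 15, 13]
11: 0x15 (blk 5, set 1) → L1-HIT  vc=[7, 15, 13]
12: 0x37 (blk 13, set 1) → VC-HIT  vc=[7, 15, 5]
13: 0x1f (blk 7, set 1) → VC-HIT  vc=[13, 15, 5]
14: 0x1d (blk 7, set 1) → L1-HIT  vc=[13, 15, 5]
15: 0x16 (blk 5, set 1) → VC-HIT  vc=[13, 15, 7]

MISSES = 4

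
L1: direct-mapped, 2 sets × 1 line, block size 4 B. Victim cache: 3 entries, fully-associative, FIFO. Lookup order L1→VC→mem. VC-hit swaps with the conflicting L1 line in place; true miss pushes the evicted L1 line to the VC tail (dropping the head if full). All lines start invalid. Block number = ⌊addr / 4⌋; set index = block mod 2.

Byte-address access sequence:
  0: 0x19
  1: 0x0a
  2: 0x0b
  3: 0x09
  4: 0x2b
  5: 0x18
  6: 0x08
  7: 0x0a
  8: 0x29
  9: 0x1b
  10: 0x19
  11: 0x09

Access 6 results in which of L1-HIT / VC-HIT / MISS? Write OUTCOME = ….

  [0] addr=0x19 blk=6 s=0: MISS | VC []
  [1] addr=0xa blk=2 s=0: MISS | VC [6]
  [2] addr=0xb blk=2 s=0: L1-HIT | VC [6]
  [3] addr=0x9 blk=2 s=0: L1-HIT | VC [6]
  [4] addr=0x2b blk=10 s=0: MISS | VC [6, 2]
  [5] addr=0x18 blk=6 s=0: VC-HIT | VC [10, 2]
  [6] addr=0x8 blk=2 s=0: VC-HIT | VC [10, 6]
  [7] addr=0xa blk=2 s=0: L1-HIT | VC [10, 6]
  [8] addr=0x29 blk=10 s=0: VC-HIT | VC [2, 6]
  [9] addr=0x1b blk=6 s=0: VC-HIT | VC [2, 10]
  [10] addr=0x19 blk=6 s=0: L1-HIT | VC [2, 10]
  [11] addr=0x9 blk=2 s=0: VC-HIT | VC [6, 10]

OUTCOME = VC-HIT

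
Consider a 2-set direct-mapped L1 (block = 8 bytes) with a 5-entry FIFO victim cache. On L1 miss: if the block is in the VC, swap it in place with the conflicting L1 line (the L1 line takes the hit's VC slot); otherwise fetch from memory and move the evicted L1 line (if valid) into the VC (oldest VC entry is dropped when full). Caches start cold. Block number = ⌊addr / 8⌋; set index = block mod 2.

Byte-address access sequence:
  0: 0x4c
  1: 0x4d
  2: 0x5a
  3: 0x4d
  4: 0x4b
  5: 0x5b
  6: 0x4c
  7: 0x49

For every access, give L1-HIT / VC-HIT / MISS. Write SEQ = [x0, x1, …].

0: 0x4c (blk 9, set 1) → MISS  vc=[]
1: 0x4d (blk 9, set 1) → L1-HIT  vc=[]
2: 0x5a (blk 11, set 1) → MISS  vc=[9]
3: 0x4d (blk 9, set 1) → VC-HIT  vc=[11]
4: 0x4b (blk 9, set 1) → L1-HIT  vc=[11]
5: 0x5b (blk 11, set 1) → VC-HIT  vc=[9]
6: 0x4c (blk 9, set 1) → VC-HIT  vc=[11]
7: 0x49 (blk 9, set 1) → L1-HIT  vc=[11]

SEQ = [MISS, L1-HIT, MISS, VC-HIT, L1-HIT, VC-HIT, VC-HIT, L1-HIT]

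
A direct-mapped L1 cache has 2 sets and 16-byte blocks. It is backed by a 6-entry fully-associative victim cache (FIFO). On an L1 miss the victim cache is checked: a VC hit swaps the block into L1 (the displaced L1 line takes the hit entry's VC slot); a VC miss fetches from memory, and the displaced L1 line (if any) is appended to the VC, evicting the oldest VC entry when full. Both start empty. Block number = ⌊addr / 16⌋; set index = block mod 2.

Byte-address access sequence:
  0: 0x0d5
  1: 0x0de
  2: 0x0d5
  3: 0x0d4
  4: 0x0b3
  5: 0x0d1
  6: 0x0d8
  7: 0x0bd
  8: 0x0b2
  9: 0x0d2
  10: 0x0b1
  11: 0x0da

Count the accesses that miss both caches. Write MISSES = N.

MISSES = 2

  [0] addr=0xd5 blk=13 s=1: MISS | VC []
  [1] addr=0xde blk=13 s=1: L1-HIT | VC []
  [2] addr=0xd5 blk=13 s=1: L1-HIT | VC []
  [3] addr=0xd4 blk=13 s=1: L1-HIT | VC []
  [4] addr=0xb3 blk=11 s=1: MISS | VC [13]
  [5] addr=0xd1 blk=13 s=1: VC-HIT | VC [11]
  [6] addr=0xd8 blk=13 s=1: L1-HIT | VC [11]
  [7] addr=0xbd blk=11 s=1: VC-HIT | VC [13]
  [8] addr=0xb2 blk=11 s=1: L1-HIT | VC [13]
  [9] addr=0xd2 blk=13 s=1: VC-HIT | VC [11]
  [10] addr=0xb1 blk=11 s=1: VC-HIT | VC [13]
  [11] addr=0xda blk=13 s=1: VC-HIT | VC [11]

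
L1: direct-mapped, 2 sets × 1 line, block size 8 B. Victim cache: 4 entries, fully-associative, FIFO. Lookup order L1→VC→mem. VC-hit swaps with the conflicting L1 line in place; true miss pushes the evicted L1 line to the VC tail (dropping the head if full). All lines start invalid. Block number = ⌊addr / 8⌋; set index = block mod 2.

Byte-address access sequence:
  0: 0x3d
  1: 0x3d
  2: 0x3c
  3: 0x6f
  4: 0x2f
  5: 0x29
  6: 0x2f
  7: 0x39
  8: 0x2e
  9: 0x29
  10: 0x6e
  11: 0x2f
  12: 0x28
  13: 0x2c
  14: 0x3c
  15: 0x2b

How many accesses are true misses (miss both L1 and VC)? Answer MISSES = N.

MISSES = 3

  [0] addr=0x3d blk=7 s=1: MISS | VC []
  [1] addr=0x3d blk=7 s=1: L1-HIT | VC []
  [2] addr=0x3c blk=7 s=1: L1-HIT | VC []
  [3] addr=0x6f blk=13 s=1: MISS | VC [7]
  [4] addr=0x2f blk=5 s=1: MISS | VC [7, 13]
  [5] addr=0x29 blk=5 s=1: L1-HIT | VC [7, 13]
  [6] addr=0x2f blk=5 s=1: L1-HIT | VC [7, 13]
  [7] addr=0x39 blk=7 s=1: VC-HIT | VC [5, 13]
  [8] addr=0x2e blk=5 s=1: VC-HIT | VC [7, 13]
  [9] addr=0x29 blk=5 s=1: L1-HIT | VC [7, 13]
  [10] addr=0x6e blk=13 s=1: VC-HIT | VC [7, 5]
  [11] addr=0x2f blk=5 s=1: VC-HIT | VC [7, 13]
  [12] addr=0x28 blk=5 s=1: L1-HIT | VC [7, 13]
  [13] addr=0x2c blk=5 s=1: L1-HIT | VC [7, 13]
  [14] addr=0x3c blk=7 s=1: VC-HIT | VC [5, 13]
  [15] addr=0x2b blk=5 s=1: VC-HIT | VC [7, 13]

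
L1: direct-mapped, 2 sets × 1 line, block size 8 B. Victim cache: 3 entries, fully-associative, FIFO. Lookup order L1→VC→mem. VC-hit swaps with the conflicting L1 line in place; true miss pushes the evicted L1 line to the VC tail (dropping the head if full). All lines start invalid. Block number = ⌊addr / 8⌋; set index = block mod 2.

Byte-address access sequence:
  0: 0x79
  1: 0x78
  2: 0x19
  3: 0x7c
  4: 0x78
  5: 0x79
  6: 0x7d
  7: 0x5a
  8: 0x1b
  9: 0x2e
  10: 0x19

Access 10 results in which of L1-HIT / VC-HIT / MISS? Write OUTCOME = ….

#0 0x79→b15/s1 MISS; vc=[]
#1 0x78→b15/s1 L1-HIT; vc=[]
#2 0x19→b3/s1 MISS; vc=[15]
#3 0x7c→b15/s1 VC-HIT; vc=[3]
#4 0x78→b15/s1 L1-HIT; vc=[3]
#5 0x79→b15/s1 L1-HIT; vc=[3]
#6 0x7d→b15/s1 L1-HIT; vc=[3]
#7 0x5a→b11/s1 MISS; vc=[3,15]
#8 0x1b→b3/s1 VC-HIT; vc=[11,15]
#9 0x2e→b5/s1 MISS; vc=[11,15,3]
#10 0x19→b3/s1 VC-HIT; vc=[11,15,5]

OUTCOME = VC-HIT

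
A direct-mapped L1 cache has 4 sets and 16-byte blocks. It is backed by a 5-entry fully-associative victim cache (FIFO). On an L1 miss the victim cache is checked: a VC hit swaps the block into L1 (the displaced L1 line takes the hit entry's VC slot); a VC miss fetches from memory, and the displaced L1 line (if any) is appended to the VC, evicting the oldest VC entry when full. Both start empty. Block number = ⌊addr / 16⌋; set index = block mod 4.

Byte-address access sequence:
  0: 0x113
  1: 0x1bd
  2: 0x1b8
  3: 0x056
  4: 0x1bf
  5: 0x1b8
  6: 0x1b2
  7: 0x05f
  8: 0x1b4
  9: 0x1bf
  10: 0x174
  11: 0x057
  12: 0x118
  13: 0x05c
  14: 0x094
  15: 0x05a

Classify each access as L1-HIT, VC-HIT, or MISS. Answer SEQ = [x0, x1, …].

  [0] addr=0x113 blk=17 s=1: MISS | VC []
  [1] addr=0x1bd blk=27 s=3: MISS | VC []
  [2] addr=0x1b8 blk=27 s=3: L1-HIT | VC []
  [3] addr=0x56 blk=5 s=1: MISS | VC [17]
  [4] addr=0x1bf blk=27 s=3: L1-HIT | VC [17]
  [5] addr=0x1b8 blk=27 s=3: L1-HIT | VC [17]
  [6] addr=0x1b2 blk=27 s=3: L1-HIT | VC [17]
  [7] addr=0x5f blk=5 s=1: L1-HIT | VC [17]
  [8] addr=0x1b4 blk=27 s=3: L1-HIT | VC [17]
  [9] addr=0x1bf blk=27 s=3: L1-HIT | VC [17]
  [10] addr=0x174 blk=23 s=3: MISS | VC [17, 27]
  [11] addr=0x57 blk=5 s=1: L1-HIT | VC [17, 27]
  [12] addr=0x118 blk=17 s=1: VC-HIT | VC [5, 27]
  [13] addr=0x5c blk=5 s=1: VC-HIT | VC [17, 27]
  [14] addr=0x94 blk=9 s=1: MISS | VC [17, 27, 5]
  [15] addr=0x5a blk=5 s=1: VC-HIT | VC [17, 27, 9]

SEQ = [MISS, MISS, L1-HIT, MISS, L1-HIT, L1-HIT, L1-HIT, L1-HIT, L1-HIT, L1-HIT, MISS, L1-HIT, VC-HIT, VC-HIT, MISS, VC-HIT]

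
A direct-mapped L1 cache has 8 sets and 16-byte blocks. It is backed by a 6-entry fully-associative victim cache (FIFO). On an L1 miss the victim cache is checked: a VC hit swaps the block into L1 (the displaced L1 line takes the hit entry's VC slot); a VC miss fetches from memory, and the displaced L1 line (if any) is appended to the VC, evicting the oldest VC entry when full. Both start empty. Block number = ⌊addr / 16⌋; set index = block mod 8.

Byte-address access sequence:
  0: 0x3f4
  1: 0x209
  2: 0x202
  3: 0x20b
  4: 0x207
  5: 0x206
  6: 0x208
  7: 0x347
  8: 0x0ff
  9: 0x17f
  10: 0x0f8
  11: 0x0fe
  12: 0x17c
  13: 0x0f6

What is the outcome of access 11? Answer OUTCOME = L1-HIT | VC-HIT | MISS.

0: 0x3f4 (blk 63, set 7) → MISS  vc=[]
1: 0x209 (blk 32, set 0) → MISS  vc=[]
2: 0x202 (blk 32, set 0) → L1-HIT  vc=[]
3: 0x20b (blk 32, set 0) → L1-HIT  vc=[]
4: 0x207 (blk 32, set 0) → L1-HIT  vc=[]
5: 0x206 (blk 32, set 0) → L1-HIT  vc=[]
6: 0x208 (blk 32, set 0) → L1-HIT  vc=[]
7: 0x347 (blk 52, set 4) → MISS  vc=[]
8: 0xff (blk 15, set 7) → MISS  vc=[63]
9: 0x17f (blk 23, set 7) → MISS  vc=[63, 15]
10: 0xf8 (blk 15, set 7) → VC-HIT  vc=[63, 23]
11: 0xfe (blk 15, set 7) → L1-HIT  vc=[63, 23]
12: 0x17c (blk 23, set 7) → VC-HIT  vc=[63, 15]
13: 0xf6 (blk 15, set 7) → VC-HIT  vc=[63, 23]

OUTCOME = L1-HIT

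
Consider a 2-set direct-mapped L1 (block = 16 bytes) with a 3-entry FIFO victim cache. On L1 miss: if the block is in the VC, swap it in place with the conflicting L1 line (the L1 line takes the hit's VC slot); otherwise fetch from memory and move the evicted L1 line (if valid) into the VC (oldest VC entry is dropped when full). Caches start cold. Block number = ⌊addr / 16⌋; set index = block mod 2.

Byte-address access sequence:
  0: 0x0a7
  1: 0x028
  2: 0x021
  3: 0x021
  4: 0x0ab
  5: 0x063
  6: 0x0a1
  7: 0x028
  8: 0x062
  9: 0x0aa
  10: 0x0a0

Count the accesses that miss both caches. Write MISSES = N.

#0 0xa7→b10/s0 MISS; vc=[]
#1 0x28→b2/s0 MISS; vc=[10]
#2 0x21→b2/s0 L1-HIT; vc=[10]
#3 0x21→b2/s0 L1-HIT; vc=[10]
#4 0xab→b10/s0 VC-HIT; vc=[2]
#5 0x63→b6/s0 MISS; vc=[2,10]
#6 0xa1→b10/s0 VC-HIT; vc=[2,6]
#7 0x28→b2/s0 VC-HIT; vc=[10,6]
#8 0x62→b6/s0 VC-HIT; vc=[10,2]
#9 0xaa→b10/s0 VC-HIT; vc=[6,2]
#10 0xa0→b10/s0 L1-HIT; vc=[6,2]

MISSES = 3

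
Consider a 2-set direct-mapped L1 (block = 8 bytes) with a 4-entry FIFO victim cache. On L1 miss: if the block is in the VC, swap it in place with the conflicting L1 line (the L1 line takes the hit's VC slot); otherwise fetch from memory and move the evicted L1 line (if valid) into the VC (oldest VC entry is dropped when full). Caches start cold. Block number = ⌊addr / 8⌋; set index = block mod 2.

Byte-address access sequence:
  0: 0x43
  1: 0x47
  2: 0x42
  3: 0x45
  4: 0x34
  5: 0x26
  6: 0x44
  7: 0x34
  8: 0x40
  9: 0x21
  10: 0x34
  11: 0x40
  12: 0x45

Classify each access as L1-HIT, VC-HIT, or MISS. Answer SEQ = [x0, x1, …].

#0 0x43→b8/s0 MISS; vc=[]
#1 0x47→b8/s0 L1-HIT; vc=[]
#2 0x42→b8/s0 L1-HIT; vc=[]
#3 0x45→b8/s0 L1-HIT; vc=[]
#4 0x34→b6/s0 MISS; vc=[8]
#5 0x26→b4/s0 MISS; vc=[8,6]
#6 0x44→b8/s0 VC-HIT; vc=[4,6]
#7 0x34→b6/s0 VC-HIT; vc=[4,8]
#8 0x40→b8/s0 VC-HIT; vc=[4,6]
#9 0x21→b4/s0 VC-HIT; vc=[8,6]
#10 0x34→b6/s0 VC-HIT; vc=[8,4]
#11 0x40→b8/s0 VC-HIT; vc=[6,4]
#12 0x45→b8/s0 L1-HIT; vc=[6,4]

SEQ = [MISS, L1-HIT, L1-HIT, L1-HIT, MISS, MISS, VC-HIT, VC-HIT, VC-HIT, VC-HIT, VC-HIT, VC-HIT, L1-HIT]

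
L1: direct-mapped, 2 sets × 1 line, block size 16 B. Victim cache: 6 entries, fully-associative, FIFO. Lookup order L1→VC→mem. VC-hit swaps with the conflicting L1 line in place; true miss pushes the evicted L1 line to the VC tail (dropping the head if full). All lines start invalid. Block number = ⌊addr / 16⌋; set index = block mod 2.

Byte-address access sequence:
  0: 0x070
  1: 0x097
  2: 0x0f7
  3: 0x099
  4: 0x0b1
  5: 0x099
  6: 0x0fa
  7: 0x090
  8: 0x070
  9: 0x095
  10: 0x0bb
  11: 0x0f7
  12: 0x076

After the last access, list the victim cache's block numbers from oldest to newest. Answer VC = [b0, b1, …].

0: 0x70 (blk 7, set 1) → MISS  vc=[]
1: 0x97 (blk 9, set 1) → MISS  vc=[7]
2: 0xf7 (blk 15, set 1) → MISS  vc=[7, 9]
3: 0x99 (blk 9, set 1) → VC-HIT  vc=[7, 15]
4: 0xb1 (blk 11, set 1) → MISS  vc=[7, 15, 9]
5: 0x99 (blk 9, set 1) → VC-HIT  vc=[7, 15, 11]
6: 0xfa (blk 15, set 1) → VC-HIT  vc=[7, 9, 11]
7: 0x90 (blk 9, set 1) → VC-HIT  vc=[7, 15, 11]
8: 0x70 (blk 7, set 1) → VC-HIT  vc=[9, 15, 11]
9: 0x95 (blk 9, set 1) → VC-HIT  vc=[7, 15, 11]
10: 0xbb (blk 11, set 1) → VC-HIT  vc=[7, 15, 9]
11: 0xf7 (blk 15, set 1) → VC-HIT  vc=[7, 11, 9]
12: 0x76 (blk 7, set 1) → VC-HIT  vc=[15, 11, 9]

VC = [15, 11, 9]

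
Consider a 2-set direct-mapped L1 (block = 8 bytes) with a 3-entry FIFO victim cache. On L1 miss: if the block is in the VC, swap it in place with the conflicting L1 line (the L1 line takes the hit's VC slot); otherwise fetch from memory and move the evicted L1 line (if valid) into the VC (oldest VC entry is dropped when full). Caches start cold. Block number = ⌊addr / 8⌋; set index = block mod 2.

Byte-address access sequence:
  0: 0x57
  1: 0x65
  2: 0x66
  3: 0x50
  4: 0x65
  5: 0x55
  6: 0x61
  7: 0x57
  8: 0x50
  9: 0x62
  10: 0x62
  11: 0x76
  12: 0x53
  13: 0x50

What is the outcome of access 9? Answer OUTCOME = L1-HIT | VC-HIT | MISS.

OUTCOME = VC-HIT

#0 0x57→b10/s0 MISS; vc=[]
#1 0x65→b12/s0 MISS; vc=[10]
#2 0x66→b12/s0 L1-HIT; vc=[10]
#3 0x50→b10/s0 VC-HIT; vc=[12]
#4 0x65→b12/s0 VC-HIT; vc=[10]
#5 0x55→b10/s0 VC-HIT; vc=[12]
#6 0x61→b12/s0 VC-HIT; vc=[10]
#7 0x57→b10/s0 VC-HIT; vc=[12]
#8 0x50→b10/s0 L1-HIT; vc=[12]
#9 0x62→b12/s0 VC-HIT; vc=[10]
#10 0x62→b12/s0 L1-HIT; vc=[10]
#11 0x76→b14/s0 MISS; vc=[10,12]
#12 0x53→b10/s0 VC-HIT; vc=[14,12]
#13 0x50→b10/s0 L1-HIT; vc=[14,12]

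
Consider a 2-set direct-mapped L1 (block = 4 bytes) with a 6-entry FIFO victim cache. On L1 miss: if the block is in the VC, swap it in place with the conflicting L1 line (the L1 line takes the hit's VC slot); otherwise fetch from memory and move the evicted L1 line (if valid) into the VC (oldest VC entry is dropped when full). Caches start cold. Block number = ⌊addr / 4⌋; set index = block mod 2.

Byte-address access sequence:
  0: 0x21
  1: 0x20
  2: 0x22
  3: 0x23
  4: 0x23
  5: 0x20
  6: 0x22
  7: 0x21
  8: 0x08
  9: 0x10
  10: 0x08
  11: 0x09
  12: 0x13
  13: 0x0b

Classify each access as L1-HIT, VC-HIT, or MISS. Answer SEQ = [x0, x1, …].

#0 0x21→b8/s0 MISS; vc=[]
#1 0x20→b8/s0 L1-HIT; vc=[]
#2 0x22→b8/s0 L1-HIT; vc=[]
#3 0x23→b8/s0 L1-HIT; vc=[]
#4 0x23→b8/s0 L1-HIT; vc=[]
#5 0x20→b8/s0 L1-HIT; vc=[]
#6 0x22→b8/s0 L1-HIT; vc=[]
#7 0x21→b8/s0 L1-HIT; vc=[]
#8 0x8→b2/s0 MISS; vc=[8]
#9 0x10→b4/s0 MISS; vc=[8,2]
#10 0x8→b2/s0 VC-HIT; vc=[8,4]
#11 0x9→b2/s0 L1-HIT; vc=[8,4]
#12 0x13→b4/s0 VC-HIT; vc=[8,2]
#13 0xb→b2/s0 VC-HIT; vc=[8,4]

SEQ = [MISS, L1-HIT, L1-HIT, L1-HIT, L1-HIT, L1-HIT, L1-HIT, L1-HIT, MISS, MISS, VC-HIT, L1-HIT, VC-HIT, VC-HIT]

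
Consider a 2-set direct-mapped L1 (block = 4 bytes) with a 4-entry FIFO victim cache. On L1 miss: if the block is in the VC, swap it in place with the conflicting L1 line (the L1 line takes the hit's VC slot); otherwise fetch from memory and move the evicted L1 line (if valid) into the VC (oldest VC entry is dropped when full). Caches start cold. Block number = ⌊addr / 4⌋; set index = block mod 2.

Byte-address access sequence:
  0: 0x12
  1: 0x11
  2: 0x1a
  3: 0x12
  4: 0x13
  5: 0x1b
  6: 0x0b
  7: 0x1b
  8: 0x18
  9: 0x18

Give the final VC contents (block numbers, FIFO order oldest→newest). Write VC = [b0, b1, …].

VC = [4, 2]

#0 0x12→b4/s0 MISS; vc=[]
#1 0x11→b4/s0 L1-HIT; vc=[]
#2 0x1a→b6/s0 MISS; vc=[4]
#3 0x12→b4/s0 VC-HIT; vc=[6]
#4 0x13→b4/s0 L1-HIT; vc=[6]
#5 0x1b→b6/s0 VC-HIT; vc=[4]
#6 0xb→b2/s0 MISS; vc=[4,6]
#7 0x1b→b6/s0 VC-HIT; vc=[4,2]
#8 0x18→b6/s0 L1-HIT; vc=[4,2]
#9 0x18→b6/s0 L1-HIT; vc=[4,2]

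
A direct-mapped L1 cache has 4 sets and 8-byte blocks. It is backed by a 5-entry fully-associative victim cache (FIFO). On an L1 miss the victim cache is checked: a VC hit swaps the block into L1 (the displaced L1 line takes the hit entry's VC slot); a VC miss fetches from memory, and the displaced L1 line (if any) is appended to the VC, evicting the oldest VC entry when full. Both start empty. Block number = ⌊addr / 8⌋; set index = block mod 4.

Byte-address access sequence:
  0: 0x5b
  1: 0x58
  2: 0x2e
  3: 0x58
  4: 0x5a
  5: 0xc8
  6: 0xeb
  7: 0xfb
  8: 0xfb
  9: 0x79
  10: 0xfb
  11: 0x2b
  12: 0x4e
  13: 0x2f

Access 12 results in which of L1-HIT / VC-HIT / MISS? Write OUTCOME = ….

OUTCOME = MISS

#0 0x5b→b11/s3 MISS; vc=[]
#1 0x58→b11/s3 L1-HIT; vc=[]
#2 0x2e→b5/s1 MISS; vc=[]
#3 0x58→b11/s3 L1-HIT; vc=[]
#4 0x5a→b11/s3 L1-HIT; vc=[]
#5 0xc8→b25/s1 MISS; vc=[5]
#6 0xeb→b29/s1 MISS; vc=[5,25]
#7 0xfb→b31/s3 MISS; vc=[5,25,11]
#8 0xfb→b31/s3 L1-HIT; vc=[5,25,11]
#9 0x79→b15/s3 MISS; vc=[5,25,11,31]
#10 0xfb→b31/s3 VC-HIT; vc=[5,25,11,15]
#11 0x2b→b5/s1 VC-HIT; vc=[29,25,11,15]
#12 0x4e→b9/s1 MISS; vc=[29,25,11,15,5]
#13 0x2f→b5/s1 VC-HIT; vc=[29,25,11,15,9]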